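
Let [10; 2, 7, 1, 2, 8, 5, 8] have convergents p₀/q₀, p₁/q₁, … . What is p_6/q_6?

Using pₖ = aₖpₖ₋₁ + pₖ₋₂, qₖ = aₖqₖ₋₁ + qₖ₋₂ (with p₋₁=1, p₋₂=0, q₋₁=0, q₋₂=1):
  k=0: a=10, p=10, q=1
  k=1: a=2, p=21, q=2
  k=2: a=7, p=157, q=15
  k=3: a=1, p=178, q=17
  k=4: a=2, p=513, q=49
  k=5: a=8, p=4282, q=409
  k=6: a=5, p=21923, q=2094

21923/2094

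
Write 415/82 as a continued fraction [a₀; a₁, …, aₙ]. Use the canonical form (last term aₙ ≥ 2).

[5; 16, 2, 2]

415 = 5*82 + 5
82 = 16*5 + 2
5 = 2*2 + 1
2 = 2*1 + 0  (stop)
So 415/82 = [5; 16, 2, 2].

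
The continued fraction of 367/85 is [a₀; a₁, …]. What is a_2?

6

367 = 4·85 + 27   →  a_0 = 4
85 = 3·27 + 4   →  a_1 = 3
27 = 6·4 + 3   →  a_2 = 6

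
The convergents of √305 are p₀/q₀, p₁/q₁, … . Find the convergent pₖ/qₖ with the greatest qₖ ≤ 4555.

√305 = [17; 2, 6, 2, 34, …] (period length 4).
Convergents:
  p_0/q_0 = 17/1
  p_1/q_1 = 35/2
  p_2/q_2 = 227/13
  p_3/q_3 = 489/28
  p_4/q_4 = 16853/965
  p_5/q_5 = 34195/1958
  p_6/q_6 = 222023/12713
q_5 = 1958 ≤ 4555 < 12713 = q_6, so the answer is 34195/1958.

34195/1958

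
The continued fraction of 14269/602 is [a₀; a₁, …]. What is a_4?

14269 = 23·602 + 423   →  a_0 = 23
602 = 1·423 + 179   →  a_1 = 1
423 = 2·179 + 65   →  a_2 = 2
179 = 2·65 + 49   →  a_3 = 2
65 = 1·49 + 16   →  a_4 = 1

1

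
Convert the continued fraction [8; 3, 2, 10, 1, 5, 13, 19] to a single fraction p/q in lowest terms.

Fold from the inside: start with 19/1.
  13 + 1/19 = 248/19
  5 + 19/248 = 1259/248
  1 + 248/1259 = 1507/1259
  10 + 1259/1507 = 16329/1507
  2 + 1507/16329 = 34165/16329
  3 + 16329/34165 = 118824/34165
  8 + 34165/118824 = 984757/118824

984757/118824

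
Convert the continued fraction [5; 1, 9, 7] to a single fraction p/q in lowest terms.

419/71

Fold from the inside: start with 7/1.
  9 + 1/7 = 64/7
  1 + 7/64 = 71/64
  5 + 64/71 = 419/71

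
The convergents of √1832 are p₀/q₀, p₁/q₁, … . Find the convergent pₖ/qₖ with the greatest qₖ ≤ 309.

4537/106

√1832 = [42; 1, 4, 21, 4, 1, 84, …] (period length 6).
Convergents:
  p_0/q_0 = 42/1
  p_1/q_1 = 43/1
  p_2/q_2 = 214/5
  p_3/q_3 = 4537/106
  p_4/q_4 = 18362/429
q_3 = 106 ≤ 309 < 429 = q_4, so the answer is 4537/106.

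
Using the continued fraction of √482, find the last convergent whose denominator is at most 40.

483/22

√482 = [21; 1, 20, 1, 42, …] (period length 4).
Convergents:
  p_0/q_0 = 21/1
  p_1/q_1 = 22/1
  p_2/q_2 = 461/21
  p_3/q_3 = 483/22
  p_4/q_4 = 20747/945
q_3 = 22 ≤ 40 < 945 = q_4, so the answer is 483/22.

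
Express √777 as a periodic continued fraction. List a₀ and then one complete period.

a₀ = ⌊√777⌋ = 27.
With m₀=0, d₀=1 and mₖ₊₁ = dₖaₖ − mₖ, dₖ₊₁ = (n − mₖ₊₁²)/dₖ, aₖ₊₁ = ⌊(a₀+mₖ₊₁)/dₖ₊₁⌋:
  k=1: m=27, d=48, a=1
  k=2: m=21, d=7, a=6
  k=3: m=21, d=48, a=1
  k=4: m=27, d=1, a=54
d=1 and a=2a₀=54 at k=4, so the next step gives (m, d) = (27, 48) again — its k=1 value — and the period has length 4.

[27; 1, 6, 1, 54]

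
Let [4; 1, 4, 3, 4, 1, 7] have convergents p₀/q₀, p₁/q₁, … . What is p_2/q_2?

24/5

Using pₖ = aₖpₖ₋₁ + pₖ₋₂, qₖ = aₖqₖ₋₁ + qₖ₋₂ (with p₋₁=1, p₋₂=0, q₋₁=0, q₋₂=1):
  k=0: a=4, p=4, q=1
  k=1: a=1, p=5, q=1
  k=2: a=4, p=24, q=5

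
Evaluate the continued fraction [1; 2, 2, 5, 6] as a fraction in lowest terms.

235/167

Using pₖ = aₖpₖ₋₁ + pₖ₋₂ and qₖ = aₖqₖ₋₁ + qₖ₋₂:
  k=0: a=1, p=1, q=1
  k=1: a=2, p=3, q=2
  k=2: a=2, p=7, q=5
  k=3: a=5, p=38, q=27
  k=4: a=6, p=235, q=167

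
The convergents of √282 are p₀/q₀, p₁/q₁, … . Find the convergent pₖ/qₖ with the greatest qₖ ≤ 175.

2351/140

√282 = [16; 1, 3, 1, 4, 1, 3, 1, 32, …] (period length 8).
Convergents:
  p_0/q_0 = 16/1
  p_1/q_1 = 17/1
  p_2/q_2 = 67/4
  p_3/q_3 = 84/5
  p_4/q_4 = 403/24
  p_5/q_5 = 487/29
  p_6/q_6 = 1864/111
  p_7/q_7 = 2351/140
  p_8/q_8 = 77096/4591
q_7 = 140 ≤ 175 < 4591 = q_8, so the answer is 2351/140.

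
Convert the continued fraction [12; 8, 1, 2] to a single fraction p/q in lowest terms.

Using pₖ = aₖpₖ₋₁ + pₖ₋₂ and qₖ = aₖqₖ₋₁ + qₖ₋₂:
  k=0: a=12, p=12, q=1
  k=1: a=8, p=97, q=8
  k=2: a=1, p=109, q=9
  k=3: a=2, p=315, q=26

315/26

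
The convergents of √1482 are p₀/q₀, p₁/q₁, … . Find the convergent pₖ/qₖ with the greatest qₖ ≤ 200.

√1482 = [38; 2, 76, …] (period length 2).
Convergents:
  p_0/q_0 = 38/1
  p_1/q_1 = 77/2
  p_2/q_2 = 5890/153
  p_3/q_3 = 11857/308
q_2 = 153 ≤ 200 < 308 = q_3, so the answer is 5890/153.

5890/153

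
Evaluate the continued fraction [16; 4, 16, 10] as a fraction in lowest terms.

10625/654

Using pₖ = aₖpₖ₋₁ + pₖ₋₂ and qₖ = aₖqₖ₋₁ + qₖ₋₂:
  k=0: a=16, p=16, q=1
  k=1: a=4, p=65, q=4
  k=2: a=16, p=1056, q=65
  k=3: a=10, p=10625, q=654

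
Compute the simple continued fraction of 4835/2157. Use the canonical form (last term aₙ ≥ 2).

4835 = 2×2157 + 521
2157 = 4×521 + 73
521 = 7×73 + 10
73 = 7×10 + 3
10 = 3×3 + 1
3 = 3×1 + 0  (stop)
So 4835/2157 = [2; 4, 7, 7, 3, 3].

[2; 4, 7, 7, 3, 3]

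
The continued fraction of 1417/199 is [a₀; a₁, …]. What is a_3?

2

1417 = 7·199 + 24   →  a_0 = 7
199 = 8·24 + 7   →  a_1 = 8
24 = 3·7 + 3   →  a_2 = 3
7 = 2·3 + 1   →  a_3 = 2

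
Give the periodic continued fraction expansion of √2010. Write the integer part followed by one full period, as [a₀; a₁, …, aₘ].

[44; 1, 4, 1, 88]

a₀ = ⌊√2010⌋ = 44.
With m₀=0, d₀=1 and mₖ₊₁ = dₖaₖ − mₖ, dₖ₊₁ = (n − mₖ₊₁²)/dₖ, aₖ₊₁ = ⌊(a₀+mₖ₊₁)/dₖ₊₁⌋:
  k=1: m=44, d=74, a=1
  k=2: m=30, d=15, a=4
  k=3: m=30, d=74, a=1
  k=4: m=44, d=1, a=88
d=1 and a=2a₀=88 at k=4, so the next step gives (m, d) = (44, 74) again — its k=1 value — and the period has length 4.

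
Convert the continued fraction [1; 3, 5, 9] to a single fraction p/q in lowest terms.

Using pₖ = aₖpₖ₋₁ + pₖ₋₂ and qₖ = aₖqₖ₋₁ + qₖ₋₂:
  k=0: a=1, p=1, q=1
  k=1: a=3, p=4, q=3
  k=2: a=5, p=21, q=16
  k=3: a=9, p=193, q=147

193/147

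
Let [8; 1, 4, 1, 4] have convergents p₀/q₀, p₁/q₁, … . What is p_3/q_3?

53/6

Using pₖ = aₖpₖ₋₁ + pₖ₋₂, qₖ = aₖqₖ₋₁ + qₖ₋₂ (with p₋₁=1, p₋₂=0, q₋₁=0, q₋₂=1):
  k=0: a=8, p=8, q=1
  k=1: a=1, p=9, q=1
  k=2: a=4, p=44, q=5
  k=3: a=1, p=53, q=6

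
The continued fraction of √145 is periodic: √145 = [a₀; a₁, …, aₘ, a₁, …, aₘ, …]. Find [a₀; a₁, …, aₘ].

[12; 24]

a₀ = ⌊√145⌋ = 12.
With m₀=0, d₀=1 and mₖ₊₁ = dₖaₖ − mₖ, dₖ₊₁ = (n − mₖ₊₁²)/dₖ, aₖ₊₁ = ⌊(a₀+mₖ₊₁)/dₖ₊₁⌋:
  k=1: m=12, d=1, a=24
d=1 and a=2a₀=24 at k=1, so the next step gives (m, d) = (12, 1) again — its k=1 value — and the period has length 1.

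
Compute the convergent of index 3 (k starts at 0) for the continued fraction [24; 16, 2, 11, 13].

9119/379

Using pₖ = aₖpₖ₋₁ + pₖ₋₂, qₖ = aₖqₖ₋₁ + qₖ₋₂ (with p₋₁=1, p₋₂=0, q₋₁=0, q₋₂=1):
  k=0: a=24, p=24, q=1
  k=1: a=16, p=385, q=16
  k=2: a=2, p=794, q=33
  k=3: a=11, p=9119, q=379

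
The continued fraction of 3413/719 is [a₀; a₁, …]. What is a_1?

3413 = 4·719 + 537   →  a_0 = 4
719 = 1·537 + 182   →  a_1 = 1

1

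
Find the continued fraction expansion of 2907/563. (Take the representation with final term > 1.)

2907 = 5×563 + 92
563 = 6×92 + 11
92 = 8×11 + 4
11 = 2×4 + 3
4 = 1×3 + 1
3 = 3×1 + 0  (stop)
So 2907/563 = [5; 6, 8, 2, 1, 3].

[5; 6, 8, 2, 1, 3]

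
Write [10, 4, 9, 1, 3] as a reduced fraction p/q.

1639/160

Using pₖ = aₖpₖ₋₁ + pₖ₋₂ and qₖ = aₖqₖ₋₁ + qₖ₋₂:
  k=0: a=10, p=10, q=1
  k=1: a=4, p=41, q=4
  k=2: a=9, p=379, q=37
  k=3: a=1, p=420, q=41
  k=4: a=3, p=1639, q=160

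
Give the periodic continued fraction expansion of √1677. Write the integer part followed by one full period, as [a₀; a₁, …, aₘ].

a₀ = ⌊√1677⌋ = 40.

[40; 1, 19, 2, 19, 1, 80]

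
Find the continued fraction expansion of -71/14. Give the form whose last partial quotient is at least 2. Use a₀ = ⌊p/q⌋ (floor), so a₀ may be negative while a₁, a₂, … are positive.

[-6; 1, 13]

-71 = -6×14 + 13
14 = 1×13 + 1
13 = 13×1 + 0  (stop)
So -71/14 = [-6; 1, 13].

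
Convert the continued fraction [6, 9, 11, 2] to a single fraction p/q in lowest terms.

1277/209

Using pₖ = aₖpₖ₋₁ + pₖ₋₂ and qₖ = aₖqₖ₋₁ + qₖ₋₂:
  k=0: a=6, p=6, q=1
  k=1: a=9, p=55, q=9
  k=2: a=11, p=611, q=100
  k=3: a=2, p=1277, q=209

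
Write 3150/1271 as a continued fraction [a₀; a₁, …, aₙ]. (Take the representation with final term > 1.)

[2; 2, 11, 18, 3]

3150 = 2*1271 + 608
1271 = 2*608 + 55
608 = 11*55 + 3
55 = 18*3 + 1
3 = 3*1 + 0  (stop)
So 3150/1271 = [2; 2, 11, 18, 3].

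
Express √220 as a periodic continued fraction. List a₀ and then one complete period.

[14; 1, 4, 1, 28]

a₀ = ⌊√220⌋ = 14.
With m₀=0, d₀=1 and mₖ₊₁ = dₖaₖ − mₖ, dₖ₊₁ = (n − mₖ₊₁²)/dₖ, aₖ₊₁ = ⌊(a₀+mₖ₊₁)/dₖ₊₁⌋:
  k=1: m=14, d=24, a=1
  k=2: m=10, d=5, a=4
  k=3: m=10, d=24, a=1
  k=4: m=14, d=1, a=28
d=1 and a=2a₀=28 at k=4, so the next step gives (m, d) = (14, 24) again — its k=1 value — and the period has length 4.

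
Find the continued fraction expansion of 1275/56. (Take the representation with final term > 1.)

[22; 1, 3, 3, 4]

1275 = 22·56 + 43
56 = 1·43 + 13
43 = 3·13 + 4
13 = 3·4 + 1
4 = 4·1 + 0  (stop)
So 1275/56 = [22; 1, 3, 3, 4].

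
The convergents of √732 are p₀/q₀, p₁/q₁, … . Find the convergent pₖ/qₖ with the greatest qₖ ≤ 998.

√732 = [27; 18, 54, …] (period length 2).
Convergents:
  p_0/q_0 = 27/1
  p_1/q_1 = 487/18
  p_2/q_2 = 26325/973
  p_3/q_3 = 474337/17532
q_2 = 973 ≤ 998 < 17532 = q_3, so the answer is 26325/973.

26325/973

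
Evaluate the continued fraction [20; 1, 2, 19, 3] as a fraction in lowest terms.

3659/177

Fold from the inside: start with 3/1.
  19 + 1/3 = 58/3
  2 + 3/58 = 119/58
  1 + 58/119 = 177/119
  20 + 119/177 = 3659/177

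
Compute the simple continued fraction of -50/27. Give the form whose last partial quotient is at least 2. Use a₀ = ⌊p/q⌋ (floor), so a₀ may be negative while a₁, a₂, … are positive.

[-2; 6, 1, 3]

-50 = -2*27 + 4
27 = 6*4 + 3
4 = 1*3 + 1
3 = 3*1 + 0  (stop)
So -50/27 = [-2; 6, 1, 3].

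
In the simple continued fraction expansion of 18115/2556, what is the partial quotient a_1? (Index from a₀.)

11

18115 = 7·2556 + 223   →  a_0 = 7
2556 = 11·223 + 103   →  a_1 = 11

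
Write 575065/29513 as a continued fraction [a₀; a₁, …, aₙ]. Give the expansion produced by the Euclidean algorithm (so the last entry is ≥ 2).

575065 = 19*29513 + 14318
29513 = 2*14318 + 877
14318 = 16*877 + 286
877 = 3*286 + 19
286 = 15*19 + 1
19 = 19*1 + 0  (stop)
So 575065/29513 = [19; 2, 16, 3, 15, 19].

[19; 2, 16, 3, 15, 19]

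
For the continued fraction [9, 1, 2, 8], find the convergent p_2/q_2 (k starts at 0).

29/3

Using pₖ = aₖpₖ₋₁ + pₖ₋₂, qₖ = aₖqₖ₋₁ + qₖ₋₂ (with p₋₁=1, p₋₂=0, q₋₁=0, q₋₂=1):
  k=0: a=9, p=9, q=1
  k=1: a=1, p=10, q=1
  k=2: a=2, p=29, q=3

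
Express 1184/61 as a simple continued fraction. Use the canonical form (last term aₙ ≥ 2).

1184 = 19·61 + 25
61 = 2·25 + 11
25 = 2·11 + 3
11 = 3·3 + 2
3 = 1·2 + 1
2 = 2·1 + 0  (stop)
So 1184/61 = [19; 2, 2, 3, 1, 2].

[19; 2, 2, 3, 1, 2]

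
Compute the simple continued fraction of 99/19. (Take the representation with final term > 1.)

99 = 5×19 + 4
19 = 4×4 + 3
4 = 1×3 + 1
3 = 3×1 + 0  (stop)
So 99/19 = [5; 4, 1, 3].

[5; 4, 1, 3]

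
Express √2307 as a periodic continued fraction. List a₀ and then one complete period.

[48; 32, 96]

a₀ = ⌊√2307⌋ = 48.
With m₀=0, d₀=1 and mₖ₊₁ = dₖaₖ − mₖ, dₖ₊₁ = (n − mₖ₊₁²)/dₖ, aₖ₊₁ = ⌊(a₀+mₖ₊₁)/dₖ₊₁⌋:
  k=1: m=48, d=3, a=32
  k=2: m=48, d=1, a=96
d=1 and a=2a₀=96 at k=2, so the next step gives (m, d) = (48, 3) again — its k=1 value — and the period has length 2.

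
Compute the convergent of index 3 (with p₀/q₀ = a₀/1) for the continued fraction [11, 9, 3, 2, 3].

722/65

Using pₖ = aₖpₖ₋₁ + pₖ₋₂, qₖ = aₖqₖ₋₁ + qₖ₋₂ (with p₋₁=1, p₋₂=0, q₋₁=0, q₋₂=1):
  k=0: a=11, p=11, q=1
  k=1: a=9, p=100, q=9
  k=2: a=3, p=311, q=28
  k=3: a=2, p=722, q=65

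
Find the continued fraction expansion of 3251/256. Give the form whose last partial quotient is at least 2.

3251 = 12*256 + 179
256 = 1*179 + 77
179 = 2*77 + 25
77 = 3*25 + 2
25 = 12*2 + 1
2 = 2*1 + 0  (stop)
So 3251/256 = [12; 1, 2, 3, 12, 2].

[12; 1, 2, 3, 12, 2]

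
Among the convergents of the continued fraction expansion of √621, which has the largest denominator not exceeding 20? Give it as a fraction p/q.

√621 = [24; 1, 11, 2, 11, 1, 48, …] (period length 6).
Convergents:
  p_0/q_0 = 24/1
  p_1/q_1 = 25/1
  p_2/q_2 = 299/12
  p_3/q_3 = 623/25
q_2 = 12 ≤ 20 < 25 = q_3, so the answer is 299/12.

299/12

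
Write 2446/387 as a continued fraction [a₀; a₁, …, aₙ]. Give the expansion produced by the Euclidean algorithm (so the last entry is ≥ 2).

[6; 3, 8, 3, 1, 3]

2446 = 6×387 + 124
387 = 3×124 + 15
124 = 8×15 + 4
15 = 3×4 + 3
4 = 1×3 + 1
3 = 3×1 + 0  (stop)
So 2446/387 = [6; 3, 8, 3, 1, 3].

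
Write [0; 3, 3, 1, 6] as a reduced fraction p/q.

Fold from the inside: start with 6/1.
  1 + 1/6 = 7/6
  3 + 6/7 = 27/7
  3 + 7/27 = 88/27
  0 + 27/88 = 27/88

27/88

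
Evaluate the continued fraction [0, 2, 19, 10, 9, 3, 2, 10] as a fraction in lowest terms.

130885/268623

Fold from the inside: start with 10/1.
  2 + 1/10 = 21/10
  3 + 10/21 = 73/21
  9 + 21/73 = 678/73
  10 + 73/678 = 6853/678
  19 + 678/6853 = 130885/6853
  2 + 6853/130885 = 268623/130885
  0 + 130885/268623 = 130885/268623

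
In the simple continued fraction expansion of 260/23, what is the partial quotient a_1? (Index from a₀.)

3

260 = 11·23 + 7   →  a_0 = 11
23 = 3·7 + 2   →  a_1 = 3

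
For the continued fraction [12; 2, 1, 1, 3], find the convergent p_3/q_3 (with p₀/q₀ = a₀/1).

62/5

Using pₖ = aₖpₖ₋₁ + pₖ₋₂, qₖ = aₖqₖ₋₁ + qₖ₋₂ (with p₋₁=1, p₋₂=0, q₋₁=0, q₋₂=1):
  k=0: a=12, p=12, q=1
  k=1: a=2, p=25, q=2
  k=2: a=1, p=37, q=3
  k=3: a=1, p=62, q=5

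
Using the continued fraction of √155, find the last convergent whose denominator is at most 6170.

55788/4481

√155 = [12; 2, 4, 2, 24, …] (period length 4).
Convergents:
  p_0/q_0 = 12/1
  p_1/q_1 = 25/2
  p_2/q_2 = 112/9
  p_3/q_3 = 249/20
  p_4/q_4 = 6088/489
  p_5/q_5 = 12425/998
  p_6/q_6 = 55788/4481
  p_7/q_7 = 124001/9960
q_6 = 4481 ≤ 6170 < 9960 = q_7, so the answer is 55788/4481.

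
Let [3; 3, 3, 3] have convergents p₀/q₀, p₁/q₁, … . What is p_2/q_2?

33/10

Using pₖ = aₖpₖ₋₁ + pₖ₋₂, qₖ = aₖqₖ₋₁ + qₖ₋₂ (with p₋₁=1, p₋₂=0, q₋₁=0, q₋₂=1):
  k=0: a=3, p=3, q=1
  k=1: a=3, p=10, q=3
  k=2: a=3, p=33, q=10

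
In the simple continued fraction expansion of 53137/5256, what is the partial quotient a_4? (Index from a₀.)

53137 = 10·5256 + 577   →  a_0 = 10
5256 = 9·577 + 63   →  a_1 = 9
577 = 9·63 + 10   →  a_2 = 9
63 = 6·10 + 3   →  a_3 = 6
10 = 3·3 + 1   →  a_4 = 3

3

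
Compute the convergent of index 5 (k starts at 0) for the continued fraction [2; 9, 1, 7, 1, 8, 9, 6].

1662/791

Using pₖ = aₖpₖ₋₁ + pₖ₋₂, qₖ = aₖqₖ₋₁ + qₖ₋₂ (with p₋₁=1, p₋₂=0, q₋₁=0, q₋₂=1):
  k=0: a=2, p=2, q=1
  k=1: a=9, p=19, q=9
  k=2: a=1, p=21, q=10
  k=3: a=7, p=166, q=79
  k=4: a=1, p=187, q=89
  k=5: a=8, p=1662, q=791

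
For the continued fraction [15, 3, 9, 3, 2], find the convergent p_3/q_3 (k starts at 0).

Using pₖ = aₖpₖ₋₁ + pₖ₋₂, qₖ = aₖqₖ₋₁ + qₖ₋₂ (with p₋₁=1, p₋₂=0, q₋₁=0, q₋₂=1):
  k=0: a=15, p=15, q=1
  k=1: a=3, p=46, q=3
  k=2: a=9, p=429, q=28
  k=3: a=3, p=1333, q=87

1333/87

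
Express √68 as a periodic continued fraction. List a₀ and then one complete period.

[8; 4, 16]

a₀ = ⌊√68⌋ = 8.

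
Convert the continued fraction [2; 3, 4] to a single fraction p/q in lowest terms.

30/13

Fold from the inside: start with 4/1.
  3 + 1/4 = 13/4
  2 + 4/13 = 30/13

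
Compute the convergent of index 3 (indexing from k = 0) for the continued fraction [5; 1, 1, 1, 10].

17/3

Using pₖ = aₖpₖ₋₁ + pₖ₋₂, qₖ = aₖqₖ₋₁ + qₖ₋₂ (with p₋₁=1, p₋₂=0, q₋₁=0, q₋₂=1):
  k=0: a=5, p=5, q=1
  k=1: a=1, p=6, q=1
  k=2: a=1, p=11, q=2
  k=3: a=1, p=17, q=3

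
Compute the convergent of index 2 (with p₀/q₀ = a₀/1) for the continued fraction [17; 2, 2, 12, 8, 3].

Using pₖ = aₖpₖ₋₁ + pₖ₋₂, qₖ = aₖqₖ₋₁ + qₖ₋₂ (with p₋₁=1, p₋₂=0, q₋₁=0, q₋₂=1):
  k=0: a=17, p=17, q=1
  k=1: a=2, p=35, q=2
  k=2: a=2, p=87, q=5

87/5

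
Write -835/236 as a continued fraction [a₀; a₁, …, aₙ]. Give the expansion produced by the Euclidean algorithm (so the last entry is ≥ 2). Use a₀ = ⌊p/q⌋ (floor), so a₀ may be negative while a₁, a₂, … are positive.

[-4; 2, 6, 18]

-835 = -4·236 + 109
236 = 2·109 + 18
109 = 6·18 + 1
18 = 18·1 + 0  (stop)
So -835/236 = [-4; 2, 6, 18].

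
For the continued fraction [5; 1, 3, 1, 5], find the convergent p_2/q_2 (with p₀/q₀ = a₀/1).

23/4

Using pₖ = aₖpₖ₋₁ + pₖ₋₂, qₖ = aₖqₖ₋₁ + qₖ₋₂ (with p₋₁=1, p₋₂=0, q₋₁=0, q₋₂=1):
  k=0: a=5, p=5, q=1
  k=1: a=1, p=6, q=1
  k=2: a=3, p=23, q=4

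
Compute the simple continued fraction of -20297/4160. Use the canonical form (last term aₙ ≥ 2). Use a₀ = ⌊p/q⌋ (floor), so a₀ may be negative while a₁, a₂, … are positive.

-20297 = -5*4160 + 503
4160 = 8*503 + 136
503 = 3*136 + 95
136 = 1*95 + 41
95 = 2*41 + 13
41 = 3*13 + 2
13 = 6*2 + 1
2 = 2*1 + 0  (stop)
So -20297/4160 = [-5; 8, 3, 1, 2, 3, 6, 2].

[-5; 8, 3, 1, 2, 3, 6, 2]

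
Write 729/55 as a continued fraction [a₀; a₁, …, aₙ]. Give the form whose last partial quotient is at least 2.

729 = 13×55 + 14
55 = 3×14 + 13
14 = 1×13 + 1
13 = 13×1 + 0  (stop)
So 729/55 = [13; 3, 1, 13].

[13; 3, 1, 13]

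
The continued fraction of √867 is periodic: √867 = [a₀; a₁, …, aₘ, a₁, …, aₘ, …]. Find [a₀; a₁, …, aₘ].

[29; 2, 4, 29, 4, 2, 58]

a₀ = ⌊√867⌋ = 29.
With m₀=0, d₀=1 and mₖ₊₁ = dₖaₖ − mₖ, dₖ₊₁ = (n − mₖ₊₁²)/dₖ, aₖ₊₁ = ⌊(a₀+mₖ₊₁)/dₖ₊₁⌋:
  k=1: m=29, d=26, a=2
  k=2: m=23, d=13, a=4
  k=3: m=29, d=2, a=29
  k=4: m=29, d=13, a=4
  k=5: m=23, d=26, a=2
  k=6: m=29, d=1, a=58
d=1 and a=2a₀=58 at k=6, so the next step gives (m, d) = (29, 26) again — its k=1 value — and the period has length 6.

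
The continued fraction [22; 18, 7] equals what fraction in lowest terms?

Fold from the inside: start with 7/1.
  18 + 1/7 = 127/7
  22 + 7/127 = 2801/127

2801/127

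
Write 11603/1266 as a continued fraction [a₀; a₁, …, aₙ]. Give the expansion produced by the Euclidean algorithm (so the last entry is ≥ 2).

11603 = 9*1266 + 209
1266 = 6*209 + 12
209 = 17*12 + 5
12 = 2*5 + 2
5 = 2*2 + 1
2 = 2*1 + 0  (stop)
So 11603/1266 = [9; 6, 17, 2, 2, 2].

[9; 6, 17, 2, 2, 2]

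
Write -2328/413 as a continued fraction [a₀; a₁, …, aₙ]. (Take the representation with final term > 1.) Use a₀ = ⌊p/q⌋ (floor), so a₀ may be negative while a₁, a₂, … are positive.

[-6; 2, 1, 3, 18, 2]

-2328 = -6×413 + 150
413 = 2×150 + 113
150 = 1×113 + 37
113 = 3×37 + 2
37 = 18×2 + 1
2 = 2×1 + 0  (stop)
So -2328/413 = [-6; 2, 1, 3, 18, 2].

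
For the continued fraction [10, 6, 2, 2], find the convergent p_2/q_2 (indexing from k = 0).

132/13

Using pₖ = aₖpₖ₋₁ + pₖ₋₂, qₖ = aₖqₖ₋₁ + qₖ₋₂ (with p₋₁=1, p₋₂=0, q₋₁=0, q₋₂=1):
  k=0: a=10, p=10, q=1
  k=1: a=6, p=61, q=6
  k=2: a=2, p=132, q=13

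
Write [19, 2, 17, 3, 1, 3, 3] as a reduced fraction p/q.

33925/1741

Fold from the inside: start with 3/1.
  3 + 1/3 = 10/3
  1 + 3/10 = 13/10
  3 + 10/13 = 49/13
  17 + 13/49 = 846/49
  2 + 49/846 = 1741/846
  19 + 846/1741 = 33925/1741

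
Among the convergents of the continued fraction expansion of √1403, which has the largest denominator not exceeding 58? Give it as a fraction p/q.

√1403 = [37; 2, 5, 3, 1, 3, 5, 2, 74, …] (period length 8).
Convergents:
  p_0/q_0 = 37/1
  p_1/q_1 = 75/2
  p_2/q_2 = 412/11
  p_3/q_3 = 1311/35
  p_4/q_4 = 1723/46
  p_5/q_5 = 6480/173
q_4 = 46 ≤ 58 < 173 = q_5, so the answer is 1723/46.

1723/46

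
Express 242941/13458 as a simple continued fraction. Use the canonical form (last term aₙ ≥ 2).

[18; 19, 3, 4, 7, 2, 3]

242941 = 18*13458 + 697
13458 = 19*697 + 215
697 = 3*215 + 52
215 = 4*52 + 7
52 = 7*7 + 3
7 = 2*3 + 1
3 = 3*1 + 0  (stop)
So 242941/13458 = [18; 19, 3, 4, 7, 2, 3].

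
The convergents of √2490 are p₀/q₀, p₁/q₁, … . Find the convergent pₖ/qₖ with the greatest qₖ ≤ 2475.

√2490 = [49; 1, 8, 1, 98, …] (period length 4).
Convergents:
  p_0/q_0 = 49/1
  p_1/q_1 = 50/1
  p_2/q_2 = 449/9
  p_3/q_3 = 499/10
  p_4/q_4 = 49351/989
  p_5/q_5 = 49850/999
  p_6/q_6 = 448151/8981
q_5 = 999 ≤ 2475 < 8981 = q_6, so the answer is 49850/999.

49850/999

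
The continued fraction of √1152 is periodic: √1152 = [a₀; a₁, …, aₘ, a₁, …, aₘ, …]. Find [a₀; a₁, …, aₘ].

[33; 1, 15, 1, 66]

a₀ = ⌊√1152⌋ = 33.
With m₀=0, d₀=1 and mₖ₊₁ = dₖaₖ − mₖ, dₖ₊₁ = (n − mₖ₊₁²)/dₖ, aₖ₊₁ = ⌊(a₀+mₖ₊₁)/dₖ₊₁⌋:
  k=1: m=33, d=63, a=1
  k=2: m=30, d=4, a=15
  k=3: m=30, d=63, a=1
  k=4: m=33, d=1, a=66
d=1 and a=2a₀=66 at k=4, so the next step gives (m, d) = (33, 63) again — its k=1 value — and the period has length 4.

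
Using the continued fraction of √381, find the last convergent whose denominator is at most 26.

√381 = [19; 1, 1, 12, 1, 1, 38, …] (period length 6).
Convergents:
  p_0/q_0 = 19/1
  p_1/q_1 = 20/1
  p_2/q_2 = 39/2
  p_3/q_3 = 488/25
  p_4/q_4 = 527/27
q_3 = 25 ≤ 26 < 27 = q_4, so the answer is 488/25.

488/25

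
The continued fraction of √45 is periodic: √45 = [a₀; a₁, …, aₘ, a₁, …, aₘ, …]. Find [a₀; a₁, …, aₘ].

[6; 1, 2, 2, 2, 1, 12]

a₀ = ⌊√45⌋ = 6.
With m₀=0, d₀=1 and mₖ₊₁ = dₖaₖ − mₖ, dₖ₊₁ = (n − mₖ₊₁²)/dₖ, aₖ₊₁ = ⌊(a₀+mₖ₊₁)/dₖ₊₁⌋:
  k=1: m=6, d=9, a=1
  k=2: m=3, d=4, a=2
  k=3: m=5, d=5, a=2
  k=4: m=5, d=4, a=2
  k=5: m=3, d=9, a=1
  k=6: m=6, d=1, a=12
d=1 and a=2a₀=12 at k=6, so the next step gives (m, d) = (6, 9) again — its k=1 value — and the period has length 6.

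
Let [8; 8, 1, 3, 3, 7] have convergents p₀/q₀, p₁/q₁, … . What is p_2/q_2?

Using pₖ = aₖpₖ₋₁ + pₖ₋₂, qₖ = aₖqₖ₋₁ + qₖ₋₂ (with p₋₁=1, p₋₂=0, q₋₁=0, q₋₂=1):
  k=0: a=8, p=8, q=1
  k=1: a=8, p=65, q=8
  k=2: a=1, p=73, q=9

73/9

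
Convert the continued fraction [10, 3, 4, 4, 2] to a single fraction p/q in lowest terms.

Using pₖ = aₖpₖ₋₁ + pₖ₋₂ and qₖ = aₖqₖ₋₁ + qₖ₋₂:
  k=0: a=10, p=10, q=1
  k=1: a=3, p=31, q=3
  k=2: a=4, p=134, q=13
  k=3: a=4, p=567, q=55
  k=4: a=2, p=1268, q=123

1268/123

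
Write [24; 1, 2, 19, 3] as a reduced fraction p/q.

4367/177

Fold from the inside: start with 3/1.
  19 + 1/3 = 58/3
  2 + 3/58 = 119/58
  1 + 58/119 = 177/119
  24 + 119/177 = 4367/177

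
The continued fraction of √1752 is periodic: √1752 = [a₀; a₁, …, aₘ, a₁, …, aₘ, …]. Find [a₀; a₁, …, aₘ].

a₀ = ⌊√1752⌋ = 41.
With m₀=0, d₀=1 and mₖ₊₁ = dₖaₖ − mₖ, dₖ₊₁ = (n − mₖ₊₁²)/dₖ, aₖ₊₁ = ⌊(a₀+mₖ₊₁)/dₖ₊₁⌋:
  k=1: m=41, d=71, a=1
  k=2: m=30, d=12, a=5
  k=3: m=30, d=71, a=1
  k=4: m=41, d=1, a=82
d=1 and a=2a₀=82 at k=4, so the next step gives (m, d) = (41, 71) again — its k=1 value — and the period has length 4.

[41; 1, 5, 1, 82]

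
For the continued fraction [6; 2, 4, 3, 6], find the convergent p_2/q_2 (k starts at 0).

58/9

Using pₖ = aₖpₖ₋₁ + pₖ₋₂, qₖ = aₖqₖ₋₁ + qₖ₋₂ (with p₋₁=1, p₋₂=0, q₋₁=0, q₋₂=1):
  k=0: a=6, p=6, q=1
  k=1: a=2, p=13, q=2
  k=2: a=4, p=58, q=9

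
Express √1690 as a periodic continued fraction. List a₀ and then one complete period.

[41; 9, 8, 9, 82]

a₀ = ⌊√1690⌋ = 41.
With m₀=0, d₀=1 and mₖ₊₁ = dₖaₖ − mₖ, dₖ₊₁ = (n − mₖ₊₁²)/dₖ, aₖ₊₁ = ⌊(a₀+mₖ₊₁)/dₖ₊₁⌋:
  k=1: m=41, d=9, a=9
  k=2: m=40, d=10, a=8
  k=3: m=40, d=9, a=9
  k=4: m=41, d=1, a=82
d=1 and a=2a₀=82 at k=4, so the next step gives (m, d) = (41, 9) again — its k=1 value — and the period has length 4.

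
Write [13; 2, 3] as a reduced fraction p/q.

94/7

Fold from the inside: start with 3/1.
  2 + 1/3 = 7/3
  13 + 3/7 = 94/7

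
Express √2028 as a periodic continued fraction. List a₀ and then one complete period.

[45; 30, 90]

a₀ = ⌊√2028⌋ = 45.
With m₀=0, d₀=1 and mₖ₊₁ = dₖaₖ − mₖ, dₖ₊₁ = (n − mₖ₊₁²)/dₖ, aₖ₊₁ = ⌊(a₀+mₖ₊₁)/dₖ₊₁⌋:
  k=1: m=45, d=3, a=30
  k=2: m=45, d=1, a=90
d=1 and a=2a₀=90 at k=2, so the next step gives (m, d) = (45, 3) again — its k=1 value — and the period has length 2.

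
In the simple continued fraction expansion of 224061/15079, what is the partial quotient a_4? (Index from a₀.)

224061 = 14·15079 + 12955   →  a_0 = 14
15079 = 1·12955 + 2124   →  a_1 = 1
12955 = 6·2124 + 211   →  a_2 = 6
2124 = 10·211 + 14   →  a_3 = 10
211 = 15·14 + 1   →  a_4 = 15

15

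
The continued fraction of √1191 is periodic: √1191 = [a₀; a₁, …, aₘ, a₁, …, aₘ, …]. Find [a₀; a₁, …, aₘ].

a₀ = ⌊√1191⌋ = 34.

[34; 1, 1, 22, 1, 1, 68]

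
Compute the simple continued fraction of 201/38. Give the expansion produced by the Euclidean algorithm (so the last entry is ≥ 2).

201 = 5·38 + 11
38 = 3·11 + 5
11 = 2·5 + 1
5 = 5·1 + 0  (stop)
So 201/38 = [5; 3, 2, 5].

[5; 3, 2, 5]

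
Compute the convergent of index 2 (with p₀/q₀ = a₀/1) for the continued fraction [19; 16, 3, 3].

934/49

Using pₖ = aₖpₖ₋₁ + pₖ₋₂, qₖ = aₖqₖ₋₁ + qₖ₋₂ (with p₋₁=1, p₋₂=0, q₋₁=0, q₋₂=1):
  k=0: a=19, p=19, q=1
  k=1: a=16, p=305, q=16
  k=2: a=3, p=934, q=49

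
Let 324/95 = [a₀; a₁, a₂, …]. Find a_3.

3

324 = 3·95 + 39   →  a_0 = 3
95 = 2·39 + 17   →  a_1 = 2
39 = 2·17 + 5   →  a_2 = 2
17 = 3·5 + 2   →  a_3 = 3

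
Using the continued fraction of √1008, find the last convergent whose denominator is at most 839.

24161/761

√1008 = [31; 1, 2, 1, 62, …] (period length 4).
Convergents:
  p_0/q_0 = 31/1
  p_1/q_1 = 32/1
  p_2/q_2 = 95/3
  p_3/q_3 = 127/4
  p_4/q_4 = 7969/251
  p_5/q_5 = 8096/255
  p_6/q_6 = 24161/761
  p_7/q_7 = 32257/1016
q_6 = 761 ≤ 839 < 1016 = q_7, so the answer is 24161/761.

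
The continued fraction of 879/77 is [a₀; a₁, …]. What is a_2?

879 = 11·77 + 32   →  a_0 = 11
77 = 2·32 + 13   →  a_1 = 2
32 = 2·13 + 6   →  a_2 = 2

2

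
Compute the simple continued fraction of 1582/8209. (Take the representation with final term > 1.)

[0; 5, 5, 3, 2, 3, 2, 5]

1582 = 0*8209 + 1582
8209 = 5*1582 + 299
1582 = 5*299 + 87
299 = 3*87 + 38
87 = 2*38 + 11
38 = 3*11 + 5
11 = 2*5 + 1
5 = 5*1 + 0  (stop)
So 1582/8209 = [0; 5, 5, 3, 2, 3, 2, 5].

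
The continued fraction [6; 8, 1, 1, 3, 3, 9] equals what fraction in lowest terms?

11212/1833

Using pₖ = aₖpₖ₋₁ + pₖ₋₂ and qₖ = aₖqₖ₋₁ + qₖ₋₂:
  k=0: a=6, p=6, q=1
  k=1: a=8, p=49, q=8
  k=2: a=1, p=55, q=9
  k=3: a=1, p=104, q=17
  k=4: a=3, p=367, q=60
  k=5: a=3, p=1205, q=197
  k=6: a=9, p=11212, q=1833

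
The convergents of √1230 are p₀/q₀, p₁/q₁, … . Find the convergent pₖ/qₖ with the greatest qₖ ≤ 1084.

34405/981

√1230 = [35; 14, 70, …] (period length 2).
Convergents:
  p_0/q_0 = 35/1
  p_1/q_1 = 491/14
  p_2/q_2 = 34405/981
  p_3/q_3 = 482161/13748
q_2 = 981 ≤ 1084 < 13748 = q_3, so the answer is 34405/981.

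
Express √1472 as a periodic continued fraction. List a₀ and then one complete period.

[38; 2, 1, 2, 1, 2, 76]

a₀ = ⌊√1472⌋ = 38.
With m₀=0, d₀=1 and mₖ₊₁ = dₖaₖ − mₖ, dₖ₊₁ = (n − mₖ₊₁²)/dₖ, aₖ₊₁ = ⌊(a₀+mₖ₊₁)/dₖ₊₁⌋:
  k=1: m=38, d=28, a=2
  k=2: m=18, d=41, a=1
  k=3: m=23, d=23, a=2
  k=4: m=23, d=41, a=1
  k=5: m=18, d=28, a=2
  k=6: m=38, d=1, a=76
d=1 and a=2a₀=76 at k=6, so the next step gives (m, d) = (38, 28) again — its k=1 value — and the period has length 6.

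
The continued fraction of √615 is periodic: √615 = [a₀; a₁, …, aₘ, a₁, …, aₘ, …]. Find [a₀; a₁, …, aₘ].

[24; 1, 3, 1, 48]

a₀ = ⌊√615⌋ = 24.
With m₀=0, d₀=1 and mₖ₊₁ = dₖaₖ − mₖ, dₖ₊₁ = (n − mₖ₊₁²)/dₖ, aₖ₊₁ = ⌊(a₀+mₖ₊₁)/dₖ₊₁⌋:
  k=1: m=24, d=39, a=1
  k=2: m=15, d=10, a=3
  k=3: m=15, d=39, a=1
  k=4: m=24, d=1, a=48
d=1 and a=2a₀=48 at k=4, so the next step gives (m, d) = (24, 39) again — its k=1 value — and the period has length 4.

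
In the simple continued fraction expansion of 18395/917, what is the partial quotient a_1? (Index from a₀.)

16

18395 = 20·917 + 55   →  a_0 = 20
917 = 16·55 + 37   →  a_1 = 16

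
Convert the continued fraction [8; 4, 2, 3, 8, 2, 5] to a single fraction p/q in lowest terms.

Fold from the inside: start with 5/1.
  2 + 1/5 = 11/5
  8 + 5/11 = 93/11
  3 + 11/93 = 290/93
  2 + 93/290 = 673/290
  4 + 290/673 = 2982/673
  8 + 673/2982 = 24529/2982

24529/2982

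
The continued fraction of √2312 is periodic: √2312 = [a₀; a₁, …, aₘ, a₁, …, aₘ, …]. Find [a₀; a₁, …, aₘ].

[48; 12, 96]

a₀ = ⌊√2312⌋ = 48.
With m₀=0, d₀=1 and mₖ₊₁ = dₖaₖ − mₖ, dₖ₊₁ = (n − mₖ₊₁²)/dₖ, aₖ₊₁ = ⌊(a₀+mₖ₊₁)/dₖ₊₁⌋:
  k=1: m=48, d=8, a=12
  k=2: m=48, d=1, a=96
d=1 and a=2a₀=96 at k=2, so the next step gives (m, d) = (48, 8) again — its k=1 value — and the period has length 2.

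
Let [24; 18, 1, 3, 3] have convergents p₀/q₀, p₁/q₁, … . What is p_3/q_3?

1804/75

Using pₖ = aₖpₖ₋₁ + pₖ₋₂, qₖ = aₖqₖ₋₁ + qₖ₋₂ (with p₋₁=1, p₋₂=0, q₋₁=0, q₋₂=1):
  k=0: a=24, p=24, q=1
  k=1: a=18, p=433, q=18
  k=2: a=1, p=457, q=19
  k=3: a=3, p=1804, q=75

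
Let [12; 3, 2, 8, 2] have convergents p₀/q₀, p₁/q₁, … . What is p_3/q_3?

725/59

Using pₖ = aₖpₖ₋₁ + pₖ₋₂, qₖ = aₖqₖ₋₁ + qₖ₋₂ (with p₋₁=1, p₋₂=0, q₋₁=0, q₋₂=1):
  k=0: a=12, p=12, q=1
  k=1: a=3, p=37, q=3
  k=2: a=2, p=86, q=7
  k=3: a=8, p=725, q=59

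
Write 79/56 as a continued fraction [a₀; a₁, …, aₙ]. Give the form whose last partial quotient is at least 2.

[1; 2, 2, 3, 3]

79 = 1×56 + 23
56 = 2×23 + 10
23 = 2×10 + 3
10 = 3×3 + 1
3 = 3×1 + 0  (stop)
So 79/56 = [1; 2, 2, 3, 3].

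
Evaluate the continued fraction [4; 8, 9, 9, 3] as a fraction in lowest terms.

8527/2068

Using pₖ = aₖpₖ₋₁ + pₖ₋₂ and qₖ = aₖqₖ₋₁ + qₖ₋₂:
  k=0: a=4, p=4, q=1
  k=1: a=8, p=33, q=8
  k=2: a=9, p=301, q=73
  k=3: a=9, p=2742, q=665
  k=4: a=3, p=8527, q=2068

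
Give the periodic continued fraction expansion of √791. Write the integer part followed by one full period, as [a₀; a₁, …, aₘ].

a₀ = ⌊√791⌋ = 28.
With m₀=0, d₀=1 and mₖ₊₁ = dₖaₖ − mₖ, dₖ₊₁ = (n − mₖ₊₁²)/dₖ, aₖ₊₁ = ⌊(a₀+mₖ₊₁)/dₖ₊₁⌋:
  k=1: m=28, d=7, a=8
  k=2: m=28, d=1, a=56
d=1 and a=2a₀=56 at k=2, so the next step gives (m, d) = (28, 7) again — its k=1 value — and the period has length 2.

[28; 8, 56]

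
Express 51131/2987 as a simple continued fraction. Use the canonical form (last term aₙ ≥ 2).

51131 = 17*2987 + 352
2987 = 8*352 + 171
352 = 2*171 + 10
171 = 17*10 + 1
10 = 10*1 + 0  (stop)
So 51131/2987 = [17; 8, 2, 17, 10].

[17; 8, 2, 17, 10]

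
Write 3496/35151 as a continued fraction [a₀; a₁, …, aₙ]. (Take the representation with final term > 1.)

[0; 10, 18, 3, 3, 2, 2, 3]

3496 = 0*35151 + 3496
35151 = 10*3496 + 191
3496 = 18*191 + 58
191 = 3*58 + 17
58 = 3*17 + 7
17 = 2*7 + 3
7 = 2*3 + 1
3 = 3*1 + 0  (stop)
So 3496/35151 = [0; 10, 18, 3, 3, 2, 2, 3].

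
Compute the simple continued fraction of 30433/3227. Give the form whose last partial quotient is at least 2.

[9; 2, 3, 9, 8, 6]

30433 = 9×3227 + 1390
3227 = 2×1390 + 447
1390 = 3×447 + 49
447 = 9×49 + 6
49 = 8×6 + 1
6 = 6×1 + 0  (stop)
So 30433/3227 = [9; 2, 3, 9, 8, 6].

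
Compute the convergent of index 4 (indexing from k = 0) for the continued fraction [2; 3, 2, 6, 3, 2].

Using pₖ = aₖpₖ₋₁ + pₖ₋₂, qₖ = aₖqₖ₋₁ + qₖ₋₂ (with p₋₁=1, p₋₂=0, q₋₁=0, q₋₂=1):
  k=0: a=2, p=2, q=1
  k=1: a=3, p=7, q=3
  k=2: a=2, p=16, q=7
  k=3: a=6, p=103, q=45
  k=4: a=3, p=325, q=142

325/142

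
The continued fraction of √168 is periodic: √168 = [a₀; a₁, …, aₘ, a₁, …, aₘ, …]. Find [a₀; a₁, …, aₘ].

a₀ = ⌊√168⌋ = 12.
With m₀=0, d₀=1 and mₖ₊₁ = dₖaₖ − mₖ, dₖ₊₁ = (n − mₖ₊₁²)/dₖ, aₖ₊₁ = ⌊(a₀+mₖ₊₁)/dₖ₊₁⌋:
  k=1: m=12, d=24, a=1
  k=2: m=12, d=1, a=24
d=1 and a=2a₀=24 at k=2, so the next step gives (m, d) = (12, 24) again — its k=1 value — and the period has length 2.

[12; 1, 24]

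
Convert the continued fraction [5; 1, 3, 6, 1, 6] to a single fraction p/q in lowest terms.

Using pₖ = aₖpₖ₋₁ + pₖ₋₂ and qₖ = aₖqₖ₋₁ + qₖ₋₂:
  k=0: a=5, p=5, q=1
  k=1: a=1, p=6, q=1
  k=2: a=3, p=23, q=4
  k=3: a=6, p=144, q=25
  k=4: a=1, p=167, q=29
  k=5: a=6, p=1146, q=199

1146/199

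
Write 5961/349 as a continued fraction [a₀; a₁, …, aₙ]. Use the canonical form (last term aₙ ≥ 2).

[17; 12, 2, 6, 2]

5961 = 17*349 + 28
349 = 12*28 + 13
28 = 2*13 + 2
13 = 6*2 + 1
2 = 2*1 + 0  (stop)
So 5961/349 = [17; 12, 2, 6, 2].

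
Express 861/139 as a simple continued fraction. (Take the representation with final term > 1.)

861 = 6·139 + 27
139 = 5·27 + 4
27 = 6·4 + 3
4 = 1·3 + 1
3 = 3·1 + 0  (stop)
So 861/139 = [6; 5, 6, 1, 3].

[6; 5, 6, 1, 3]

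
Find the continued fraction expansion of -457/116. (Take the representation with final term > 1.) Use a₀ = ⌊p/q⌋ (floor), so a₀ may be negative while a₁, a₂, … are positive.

-457 = -4*116 + 7
116 = 16*7 + 4
7 = 1*4 + 3
4 = 1*3 + 1
3 = 3*1 + 0  (stop)
So -457/116 = [-4; 16, 1, 1, 3].

[-4; 16, 1, 1, 3]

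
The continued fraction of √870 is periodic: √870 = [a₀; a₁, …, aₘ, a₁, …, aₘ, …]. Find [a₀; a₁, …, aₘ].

a₀ = ⌊√870⌋ = 29.
With m₀=0, d₀=1 and mₖ₊₁ = dₖaₖ − mₖ, dₖ₊₁ = (n − mₖ₊₁²)/dₖ, aₖ₊₁ = ⌊(a₀+mₖ₊₁)/dₖ₊₁⌋:
  k=1: m=29, d=29, a=2
  k=2: m=29, d=1, a=58
d=1 and a=2a₀=58 at k=2, so the next step gives (m, d) = (29, 29) again — its k=1 value — and the period has length 2.

[29; 2, 58]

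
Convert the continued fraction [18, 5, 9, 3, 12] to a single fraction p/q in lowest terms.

32061/1762

Using pₖ = aₖpₖ₋₁ + pₖ₋₂ and qₖ = aₖqₖ₋₁ + qₖ₋₂:
  k=0: a=18, p=18, q=1
  k=1: a=5, p=91, q=5
  k=2: a=9, p=837, q=46
  k=3: a=3, p=2602, q=143
  k=4: a=12, p=32061, q=1762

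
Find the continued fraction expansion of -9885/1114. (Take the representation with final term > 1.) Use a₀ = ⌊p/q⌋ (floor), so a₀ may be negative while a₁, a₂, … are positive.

[-9; 7, 1, 9, 14]

-9885 = -9×1114 + 141
1114 = 7×141 + 127
141 = 1×127 + 14
127 = 9×14 + 1
14 = 14×1 + 0  (stop)
So -9885/1114 = [-9; 7, 1, 9, 14].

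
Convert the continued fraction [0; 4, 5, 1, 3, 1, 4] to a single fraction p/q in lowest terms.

Using pₖ = aₖpₖ₋₁ + pₖ₋₂ and qₖ = aₖqₖ₋₁ + qₖ₋₂:
  k=0: a=0, p=0, q=1
  k=1: a=4, p=1, q=4
  k=2: a=5, p=5, q=21
  k=3: a=1, p=6, q=25
  k=4: a=3, p=23, q=96
  k=5: a=1, p=29, q=121
  k=6: a=4, p=139, q=580

139/580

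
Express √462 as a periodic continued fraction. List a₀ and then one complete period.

a₀ = ⌊√462⌋ = 21.
With m₀=0, d₀=1 and mₖ₊₁ = dₖaₖ − mₖ, dₖ₊₁ = (n − mₖ₊₁²)/dₖ, aₖ₊₁ = ⌊(a₀+mₖ₊₁)/dₖ₊₁⌋:
  k=1: m=21, d=21, a=2
  k=2: m=21, d=1, a=42
d=1 and a=2a₀=42 at k=2, so the next step gives (m, d) = (21, 21) again — its k=1 value — and the period has length 2.

[21; 2, 42]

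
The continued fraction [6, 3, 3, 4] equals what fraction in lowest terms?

271/43

Fold from the inside: start with 4/1.
  3 + 1/4 = 13/4
  3 + 4/13 = 43/13
  6 + 13/43 = 271/43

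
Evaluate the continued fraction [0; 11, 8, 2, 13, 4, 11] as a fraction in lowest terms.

Using pₖ = aₖpₖ₋₁ + pₖ₋₂ and qₖ = aₖqₖ₋₁ + qₖ₋₂:
  k=0: a=0, p=0, q=1
  k=1: a=11, p=1, q=11
  k=2: a=8, p=8, q=89
  k=3: a=2, p=17, q=189
  k=4: a=13, p=229, q=2546
  k=5: a=4, p=933, q=10373
  k=6: a=11, p=10492, q=116649

10492/116649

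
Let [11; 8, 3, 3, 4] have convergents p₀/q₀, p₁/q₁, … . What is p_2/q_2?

278/25

Using pₖ = aₖpₖ₋₁ + pₖ₋₂, qₖ = aₖqₖ₋₁ + qₖ₋₂ (with p₋₁=1, p₋₂=0, q₋₁=0, q₋₂=1):
  k=0: a=11, p=11, q=1
  k=1: a=8, p=89, q=8
  k=2: a=3, p=278, q=25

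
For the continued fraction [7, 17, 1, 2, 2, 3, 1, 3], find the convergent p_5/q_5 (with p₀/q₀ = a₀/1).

2999/425

Using pₖ = aₖpₖ₋₁ + pₖ₋₂, qₖ = aₖqₖ₋₁ + qₖ₋₂ (with p₋₁=1, p₋₂=0, q₋₁=0, q₋₂=1):
  k=0: a=7, p=7, q=1
  k=1: a=17, p=120, q=17
  k=2: a=1, p=127, q=18
  k=3: a=2, p=374, q=53
  k=4: a=2, p=875, q=124
  k=5: a=3, p=2999, q=425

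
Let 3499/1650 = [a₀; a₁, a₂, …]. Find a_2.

3499 = 2·1650 + 199   →  a_0 = 2
1650 = 8·199 + 58   →  a_1 = 8
199 = 3·58 + 25   →  a_2 = 3

3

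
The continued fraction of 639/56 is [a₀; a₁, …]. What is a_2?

2

639 = 11·56 + 23   →  a_0 = 11
56 = 2·23 + 10   →  a_1 = 2
23 = 2·10 + 3   →  a_2 = 2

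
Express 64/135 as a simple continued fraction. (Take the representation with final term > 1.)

64 = 0×135 + 64
135 = 2×64 + 7
64 = 9×7 + 1
7 = 7×1 + 0  (stop)
So 64/135 = [0; 2, 9, 7].

[0; 2, 9, 7]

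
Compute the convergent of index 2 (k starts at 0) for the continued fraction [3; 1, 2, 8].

Using pₖ = aₖpₖ₋₁ + pₖ₋₂, qₖ = aₖqₖ₋₁ + qₖ₋₂ (with p₋₁=1, p₋₂=0, q₋₁=0, q₋₂=1):
  k=0: a=3, p=3, q=1
  k=1: a=1, p=4, q=1
  k=2: a=2, p=11, q=3

11/3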